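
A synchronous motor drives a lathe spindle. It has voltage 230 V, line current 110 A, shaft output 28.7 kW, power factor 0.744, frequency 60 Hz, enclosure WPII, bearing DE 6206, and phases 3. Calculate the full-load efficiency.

P_out = 28.7 kW = 28700 W
P_in = √3·V_L·I_L·cosφ = 1.732 × 230 × 110 × 0.744 = 32602 W
η = P_out / P_in = 28700 / 32602 = 0.880 = 88.0%

88.0 %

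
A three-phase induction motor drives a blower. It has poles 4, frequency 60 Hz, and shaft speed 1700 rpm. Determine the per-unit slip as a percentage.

n_s = 120f/p = 120×60/4 = 1800 rpm
s = (n_s − n)/n_s = (1800 − 1700)/1800 = 0.0556

5.6 %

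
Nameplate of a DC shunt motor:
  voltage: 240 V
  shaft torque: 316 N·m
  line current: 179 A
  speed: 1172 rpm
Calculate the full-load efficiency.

90.3 %

ω = 2π × 1172/60 = 122.7 rad/s; P_out = τω = 316 × 122.7 = 38773 W
P_in = V·I = 240 × 179 = 42960 W
η = P_out / P_in = 38773 / 42960 = 0.903 = 90.3%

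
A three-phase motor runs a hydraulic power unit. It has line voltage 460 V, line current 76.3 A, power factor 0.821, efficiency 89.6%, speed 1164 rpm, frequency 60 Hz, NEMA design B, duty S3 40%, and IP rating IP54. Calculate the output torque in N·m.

367 N·m

P_in = √3·V·I·cosφ = 1.732 × 460 × 76.3 × 0.821 = 49908 W
P_out = η·P_in = 0.896 × 49908 = 44718 W
n = 1164 rpm
ω = 2π×1164/60 = 121.9 rad/s
τ = P_out/ω = 44718/121.9 = 367 N·m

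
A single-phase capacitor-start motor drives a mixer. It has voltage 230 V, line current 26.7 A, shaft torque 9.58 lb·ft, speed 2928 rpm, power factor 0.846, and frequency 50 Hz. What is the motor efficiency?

76.7 %

τ = 9.58 lb·ft × 1.356 = 12.99 N·m
ω = 2π × 2928/60 = 306.6 rad/s; P_out = τω = 12.99 × 306.6 = 3983 W
P_in = V·I·cosφ = 230 × 26.7 × 0.846 = 5195 W
η = P_out / P_in = 3983 / 5195 = 0.767 = 76.7%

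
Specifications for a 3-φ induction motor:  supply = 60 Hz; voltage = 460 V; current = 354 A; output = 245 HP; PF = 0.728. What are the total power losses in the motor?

22.6 kW

P_in = √3·V·I·cosφ = 1.732×460×354×0.728 = 205324 W
P_out = 245×746 = 182770 W
Losses = P_in − P_out = 205324 − 182770 = 22554 W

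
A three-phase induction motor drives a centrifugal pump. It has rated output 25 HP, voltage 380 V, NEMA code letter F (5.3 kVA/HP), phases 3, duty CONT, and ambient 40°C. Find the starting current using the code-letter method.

201 A

S_LR = 5.3 × 25 = 132.5 kVA
I_LR = S_LR/(√3·V_L) = 132500/(1.732×380) = 201 A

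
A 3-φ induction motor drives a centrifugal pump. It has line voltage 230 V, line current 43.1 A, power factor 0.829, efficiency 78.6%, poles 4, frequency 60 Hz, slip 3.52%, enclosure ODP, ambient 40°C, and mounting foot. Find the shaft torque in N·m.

P_in = √3·V·I·cosφ = 1.732 × 230 × 43.1 × 0.829 = 14233 W
P_out = η·P_in = 0.786 × 14233 = 11187 W
n_s = 120×60/4 = 1800 rpm; n = 1800×(1−0.0352) = 1737 rpm
ω = 2π×1737/60 = 181.9 rad/s
τ = P_out/ω = 11187/181.9 = 61.5 N·m

61.5 N·m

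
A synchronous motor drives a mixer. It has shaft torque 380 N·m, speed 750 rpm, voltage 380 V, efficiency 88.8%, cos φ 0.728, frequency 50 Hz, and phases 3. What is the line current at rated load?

ω = 2π×750/60 = 78.54 rad/s; P_out = τω = 380 × 78.54 = 29845 W
P_in = P_out / η = 29845 / 0.888 = 33609 W
I_L = P_in / (√3·V_L·cosφ) = 33609 / (1.732 × 380 × 0.728) = 70.1 A

70.1 A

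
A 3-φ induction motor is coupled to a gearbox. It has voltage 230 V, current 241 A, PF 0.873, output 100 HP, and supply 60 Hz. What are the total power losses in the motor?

P_in = √3·V·I·cosφ = 1.732×230×241×0.873 = 83812 W
P_out = 100×746 = 74600 W
Losses = P_in − P_out = 83812 − 74600 = 9212 W

9210 W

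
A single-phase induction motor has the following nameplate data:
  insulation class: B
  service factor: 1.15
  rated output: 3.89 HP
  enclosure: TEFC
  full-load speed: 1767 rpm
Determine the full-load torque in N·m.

P_out = 3.89 × 746 = 2902 W
ω = 2π × 1767/60 = 185 rad/s
τ = P_out/ω = 2902/185 = 15.7 N·m

15.7 N·m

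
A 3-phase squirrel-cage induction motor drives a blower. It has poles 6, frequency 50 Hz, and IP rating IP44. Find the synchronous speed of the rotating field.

n_s = 120f/p = 120×50/6 = 1000 rpm

1000 rpm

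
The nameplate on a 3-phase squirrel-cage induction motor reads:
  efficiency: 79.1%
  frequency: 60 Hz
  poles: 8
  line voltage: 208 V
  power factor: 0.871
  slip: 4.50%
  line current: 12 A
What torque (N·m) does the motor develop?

33.1 N·m

P_in = √3·V·I·cosφ = 1.732 × 208 × 12 × 0.871 = 3765 W
P_out = η·P_in = 0.791 × 3765 = 2978 W
n_s = 120×60/8 = 900 rpm; n = 900×(1−0.045) = 860 rpm
ω = 2π×860/60 = 90.06 rad/s
τ = P_out/ω = 2978/90.06 = 33.1 N·m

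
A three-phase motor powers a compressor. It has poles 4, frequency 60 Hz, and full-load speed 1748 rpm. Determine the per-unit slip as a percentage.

2.89 %

n_s = 120f/p = 120×60/4 = 1800 rpm
s = (n_s − n)/n_s = (1800 − 1748)/1800 = 0.0289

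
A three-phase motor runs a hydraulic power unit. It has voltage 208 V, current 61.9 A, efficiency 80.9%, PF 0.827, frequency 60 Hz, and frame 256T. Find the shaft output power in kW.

P_in = √3·V·I·cosφ = 1.732 × 208 × 61.9 × 0.827 = 18442 W
P_out = η·P_in = 0.809 × 18442 = 14920 W

14.9 kW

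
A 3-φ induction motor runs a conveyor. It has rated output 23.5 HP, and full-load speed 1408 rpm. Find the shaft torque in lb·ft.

P_out = 23.5 × 746 = 17531 W
ω = 2π × 1408/60 = 147.4 rad/s
τ = P_out/ω = 17531/147.4 = 118.9 N·m
In lb·ft: 118.9/1.356 = 87.7 lb·ft

87.7 lb·ft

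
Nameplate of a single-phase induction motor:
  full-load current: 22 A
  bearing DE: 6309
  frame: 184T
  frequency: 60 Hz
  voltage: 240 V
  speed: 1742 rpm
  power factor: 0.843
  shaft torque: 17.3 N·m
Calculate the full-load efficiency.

70.9 %

ω = 2π × 1742/60 = 182.4 rad/s; P_out = τω = 17.3 × 182.4 = 3156 W
P_in = V·I·cosφ = 240 × 22 × 0.843 = 4451 W
η = P_out / P_in = 3156 / 4451 = 0.709 = 70.9%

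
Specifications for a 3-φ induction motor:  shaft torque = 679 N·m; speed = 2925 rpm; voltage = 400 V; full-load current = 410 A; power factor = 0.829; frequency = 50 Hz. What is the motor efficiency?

88.3 %

ω = 2π × 2925/60 = 306.3 rad/s; P_out = τω = 679 × 306.3 = 207978 W
P_in = √3·V_L·I_L·cosφ = 1.732 × 400 × 410 × 0.829 = 235476 W
η = P_out / P_in = 207978 / 235476 = 0.883 = 88.3%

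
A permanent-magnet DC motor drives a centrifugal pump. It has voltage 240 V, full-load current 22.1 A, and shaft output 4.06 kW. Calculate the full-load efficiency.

76.5 %

P_out = 4.06 kW = 4060 W
P_in = V·I = 240 × 22.1 = 5304 W
η = P_out / P_in = 4060 / 5304 = 0.765 = 76.5%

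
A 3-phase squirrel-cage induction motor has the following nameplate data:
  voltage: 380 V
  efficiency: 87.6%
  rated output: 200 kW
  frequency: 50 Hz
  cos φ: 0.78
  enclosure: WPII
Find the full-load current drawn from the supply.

445 A

P_out = 200 kW = 200000 W
P_in = P_out / η = 200000 / 0.876 = 228311 W
I_L = P_in / (√3·V_L·cosφ) = 228311 / (1.732 × 380 × 0.78) = 445 A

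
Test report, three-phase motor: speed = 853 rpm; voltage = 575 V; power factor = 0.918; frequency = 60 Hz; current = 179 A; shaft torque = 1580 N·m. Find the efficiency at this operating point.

86.2 %

ω = 2π × 853/60 = 89.33 rad/s; P_out = τω = 1580 × 89.33 = 141141 W
P_in = √3·V_L·I_L·cosφ = 1.732 × 575 × 179 × 0.918 = 163648 W
η = P_out / P_in = 141141 / 163648 = 0.862 = 86.2%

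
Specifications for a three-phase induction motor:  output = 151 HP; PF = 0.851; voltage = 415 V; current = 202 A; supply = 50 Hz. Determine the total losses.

P_in = √3·V·I·cosφ = 1.732×415×202×0.851 = 123560 W
P_out = 151×746 = 112646 W
Losses = P_in − P_out = 123560 − 112646 = 10914 W

10900 W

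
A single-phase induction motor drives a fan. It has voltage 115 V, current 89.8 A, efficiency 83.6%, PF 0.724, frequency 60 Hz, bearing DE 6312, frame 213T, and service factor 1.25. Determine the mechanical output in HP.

8.38 HP

P_in = V·I·cosφ = 115 × 89.8 × 0.724 = 7477 W
P_out = η·P_in = 0.836 × 7477 = 6251 W
= 6251/746 = 8.38 HP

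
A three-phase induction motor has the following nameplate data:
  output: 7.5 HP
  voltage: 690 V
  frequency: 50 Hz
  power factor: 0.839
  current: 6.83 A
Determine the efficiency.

P_out = 7.5 × 746 = 5595 W
P_in = √3·V_L·I_L·cosφ = 1.732 × 690 × 6.83 × 0.839 = 6848 W
η = P_out / P_in = 5595 / 6848 = 0.817 = 81.7%

81.7 %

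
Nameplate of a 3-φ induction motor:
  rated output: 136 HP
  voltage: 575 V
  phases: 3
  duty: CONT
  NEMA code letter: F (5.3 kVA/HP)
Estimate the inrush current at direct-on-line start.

S_LR = 5.3 × 136 = 720.8 kVA
I_LR = S_LR/(√3·V_L) = 720800/(1.732×575) = 724 A

724 A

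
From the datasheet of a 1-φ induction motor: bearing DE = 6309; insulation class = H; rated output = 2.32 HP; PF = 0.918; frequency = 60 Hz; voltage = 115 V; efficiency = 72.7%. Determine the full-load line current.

22.6 A

P_out = 2.32 × 746 = 1731 W
P_in = P_out / η = 1731 / 0.727 = 2381 W
I = P_in / (V·cosφ) = 2381 / (115 × 0.918) = 22.6 A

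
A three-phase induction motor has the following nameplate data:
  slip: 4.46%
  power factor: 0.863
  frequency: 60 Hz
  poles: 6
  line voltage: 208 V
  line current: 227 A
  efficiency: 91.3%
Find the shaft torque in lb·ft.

P_in = √3·V·I·cosφ = 1.732 × 208 × 227 × 0.863 = 70575 W
P_out = η·P_in = 0.913 × 70575 = 64435 W
n_s = 120×60/6 = 1200 rpm; n = 1200×(1−0.0446) = 1146 rpm
ω = 2π×1146/60 = 120 rad/s
τ = P_out/ω = 64435/120 = 537 N·m
In lb·ft: 537/1.356 = 396 lb·ft

396 lb·ft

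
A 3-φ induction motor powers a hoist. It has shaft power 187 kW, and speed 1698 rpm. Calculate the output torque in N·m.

ω = 2π × 1698/60 = 177.8 rad/s
τ = P/ω = 187000/177.8 = 1050 N·m

1050 N·m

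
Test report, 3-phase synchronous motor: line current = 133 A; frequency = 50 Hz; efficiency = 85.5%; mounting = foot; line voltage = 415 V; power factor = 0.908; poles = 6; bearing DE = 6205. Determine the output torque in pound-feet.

523 lb·ft

P_in = √3·V·I·cosφ = 1.732 × 415 × 133 × 0.908 = 86803 W
P_out = η·P_in = 0.855 × 86803 = 74217 W
n = n_s = 120×50/6 = 1000 rpm (synchronous)
ω = 2π×1000/60 = 104.7 rad/s
τ = P_out/ω = 74217/104.7 = 708.9 N·m
In lb·ft: 708.9/1.356 = 523 lb·ft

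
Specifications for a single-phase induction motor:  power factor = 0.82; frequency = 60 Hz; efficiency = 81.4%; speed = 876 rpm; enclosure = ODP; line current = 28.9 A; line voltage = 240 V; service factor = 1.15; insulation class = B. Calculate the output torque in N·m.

P_in = V·I·cosφ = 240 × 28.9 × 0.82 = 5688 W
P_out = η·P_in = 0.814 × 5688 = 4630 W
n = 876 rpm
ω = 2π×876/60 = 91.73 rad/s
τ = P_out/ω = 4630/91.73 = 50.5 N·m

50.5 N·m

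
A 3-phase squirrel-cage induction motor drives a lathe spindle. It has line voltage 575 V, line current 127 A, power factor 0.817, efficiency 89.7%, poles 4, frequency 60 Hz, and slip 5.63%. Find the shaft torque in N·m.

521 N·m

P_in = √3·V·I·cosφ = 1.732 × 575 × 127 × 0.817 = 103334 W
P_out = η·P_in = 0.897 × 103334 = 92691 W
n_s = 120×60/4 = 1800 rpm; n = 1800×(1−0.0563) = 1699 rpm
ω = 2π×1699/60 = 177.9 rad/s
τ = P_out/ω = 92691/177.9 = 521 N·m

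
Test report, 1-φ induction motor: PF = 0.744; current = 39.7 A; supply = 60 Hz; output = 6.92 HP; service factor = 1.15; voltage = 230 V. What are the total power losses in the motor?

1.63 kW

P_in = V·I·cosφ = 230×39.7×0.744 = 6793 W
P_out = 6.92×746 = 5162 W
Losses = P_in − P_out = 6793 − 5162 = 1631 W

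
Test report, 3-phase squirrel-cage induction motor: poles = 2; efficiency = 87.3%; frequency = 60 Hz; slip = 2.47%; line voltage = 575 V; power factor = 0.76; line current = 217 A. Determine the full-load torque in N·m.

390 N·m

P_in = √3·V·I·cosφ = 1.732 × 575 × 217 × 0.76 = 164244 W
P_out = η·P_in = 0.873 × 164244 = 143385 W
n_s = 120×60/2 = 3600 rpm; n = 3600×(1−0.0247) = 3511 rpm
ω = 2π×3511/60 = 367.7 rad/s
τ = P_out/ω = 143385/367.7 = 390 N·m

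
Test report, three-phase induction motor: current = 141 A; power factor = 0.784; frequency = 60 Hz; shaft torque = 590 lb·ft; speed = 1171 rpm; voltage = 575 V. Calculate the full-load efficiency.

89.1 %

τ = 590 lb·ft × 1.356 = 800 N·m
ω = 2π × 1171/60 = 122.6 rad/s; P_out = τω = 800 × 122.6 = 98080 W
P_in = √3·V_L·I_L·cosφ = 1.732 × 575 × 141 × 0.784 = 110091 W
η = P_out / P_in = 98080 / 110091 = 0.891 = 89.1%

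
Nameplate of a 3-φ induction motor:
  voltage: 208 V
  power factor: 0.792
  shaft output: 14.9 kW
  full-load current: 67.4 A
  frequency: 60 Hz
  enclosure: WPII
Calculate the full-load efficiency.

P_out = 14.9 kW = 14900 W
P_in = √3·V_L·I_L·cosφ = 1.732 × 208 × 67.4 × 0.792 = 19231 W
η = P_out / P_in = 14900 / 19231 = 0.775 = 77.5%

77.5 %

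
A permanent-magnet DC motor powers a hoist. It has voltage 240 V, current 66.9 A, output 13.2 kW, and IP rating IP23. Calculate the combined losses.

2860 W

P_in = V·I = 240×66.9 = 16056 W
P_out = 13200 W
Losses = P_in − P_out = 16056 − 13200 = 2856 W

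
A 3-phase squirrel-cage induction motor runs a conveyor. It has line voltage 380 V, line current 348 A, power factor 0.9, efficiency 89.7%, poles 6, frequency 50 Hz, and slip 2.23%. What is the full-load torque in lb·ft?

1330 lb·ft

P_in = √3·V·I·cosφ = 1.732 × 380 × 348 × 0.9 = 206136 W
P_out = η·P_in = 0.897 × 206136 = 184904 W
n_s = 120×50/6 = 1000 rpm; n = 1000×(1−0.0223) = 978 rpm
ω = 2π×978/60 = 102.4 rad/s
τ = P_out/ω = 184904/102.4 = 1806 N·m
In lb·ft: 1806/1.356 = 1330 lb·ft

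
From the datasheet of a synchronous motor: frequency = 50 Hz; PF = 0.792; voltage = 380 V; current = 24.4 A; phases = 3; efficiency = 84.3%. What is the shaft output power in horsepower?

P_in = √3·V·I·cosφ = 1.732 × 380 × 24.4 × 0.792 = 12719 W
P_out = η·P_in = 0.843 × 12719 = 10722 W
= 10722/746 = 14.4 HP

14.4 HP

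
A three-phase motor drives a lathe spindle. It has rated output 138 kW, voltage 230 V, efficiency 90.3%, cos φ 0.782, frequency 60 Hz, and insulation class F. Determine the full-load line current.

491 A

P_out = 138 kW = 138000 W
P_in = P_out / η = 138000 / 0.903 = 152824 W
I_L = P_in / (√3·V_L·cosφ) = 152824 / (1.732 × 230 × 0.782) = 491 A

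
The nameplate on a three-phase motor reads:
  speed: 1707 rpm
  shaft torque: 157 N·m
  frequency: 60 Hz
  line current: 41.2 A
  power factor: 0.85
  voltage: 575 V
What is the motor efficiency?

ω = 2π × 1707/60 = 178.8 rad/s; P_out = τω = 157 × 178.8 = 28072 W
P_in = √3·V_L·I_L·cosφ = 1.732 × 575 × 41.2 × 0.85 = 34876 W
η = P_out / P_in = 28072 / 34876 = 0.805 = 80.5%

80.5 %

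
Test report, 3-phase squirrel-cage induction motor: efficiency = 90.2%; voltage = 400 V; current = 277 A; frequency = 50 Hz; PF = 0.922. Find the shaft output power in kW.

160 kW

P_in = √3·V·I·cosφ = 1.732 × 400 × 277 × 0.922 = 176937 W
P_out = η·P_in = 0.902 × 176937 = 159597 W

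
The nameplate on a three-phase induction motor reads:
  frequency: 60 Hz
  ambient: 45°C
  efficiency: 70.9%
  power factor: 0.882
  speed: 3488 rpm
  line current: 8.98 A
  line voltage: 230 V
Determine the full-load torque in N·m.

6.12 N·m

P_in = √3·V·I·cosφ = 1.732 × 230 × 8.98 × 0.882 = 3155 W
P_out = η·P_in = 0.709 × 3155 = 2237 W
n = 3488 rpm
ω = 2π×3488/60 = 365.3 rad/s
τ = P_out/ω = 2237/365.3 = 6.12 N·m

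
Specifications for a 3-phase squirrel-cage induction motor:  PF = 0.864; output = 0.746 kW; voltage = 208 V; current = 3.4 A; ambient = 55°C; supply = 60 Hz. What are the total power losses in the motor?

P_in = √3·V·I·cosφ = 1.732×208×3.4×0.864 = 1058 W
P_out = 746 W
Losses = P_in − P_out = 1058 − 746 = 312 W

312 W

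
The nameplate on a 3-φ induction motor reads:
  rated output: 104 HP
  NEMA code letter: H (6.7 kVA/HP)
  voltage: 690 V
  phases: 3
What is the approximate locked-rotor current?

S_LR = 6.7 × 104 = 696.8 kVA
I_LR = S_LR/(√3·V_L) = 696800/(1.732×690) = 583 A

583 A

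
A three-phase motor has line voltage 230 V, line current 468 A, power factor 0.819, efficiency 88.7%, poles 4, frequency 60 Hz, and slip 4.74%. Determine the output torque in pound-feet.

556 lb·ft

P_in = √3·V·I·cosφ = 1.732 × 230 × 468 × 0.819 = 152688 W
P_out = η·P_in = 0.887 × 152688 = 135434 W
n_s = 120×60/4 = 1800 rpm; n = 1800×(1−0.0474) = 1715 rpm
ω = 2π×1715/60 = 179.6 rad/s
τ = P_out/ω = 135434/179.6 = 754.1 N·m
In lb·ft: 754.1/1.356 = 556 lb·ft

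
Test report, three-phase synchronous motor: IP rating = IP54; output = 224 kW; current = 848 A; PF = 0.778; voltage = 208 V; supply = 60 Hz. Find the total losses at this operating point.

13.7 kW

P_in = √3·V·I·cosφ = 1.732×208×848×0.778 = 237677 W
P_out = 224000 W
Losses = P_in − P_out = 237677 − 224000 = 13677 W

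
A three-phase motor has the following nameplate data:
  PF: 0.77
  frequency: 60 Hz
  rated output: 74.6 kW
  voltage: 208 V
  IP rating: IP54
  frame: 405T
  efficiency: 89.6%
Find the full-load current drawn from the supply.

300 A

P_out = 74.6 kW = 74600 W
P_in = P_out / η = 74600 / 0.896 = 83259 W
I_L = P_in / (√3·V_L·cosφ) = 83259 / (1.732 × 208 × 0.77) = 300 A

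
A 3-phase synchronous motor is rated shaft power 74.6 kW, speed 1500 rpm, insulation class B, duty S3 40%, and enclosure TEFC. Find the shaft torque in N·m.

475 N·m

ω = 2π × 1500/60 = 157.1 rad/s
τ = P/ω = 74600/157.1 = 475 N·m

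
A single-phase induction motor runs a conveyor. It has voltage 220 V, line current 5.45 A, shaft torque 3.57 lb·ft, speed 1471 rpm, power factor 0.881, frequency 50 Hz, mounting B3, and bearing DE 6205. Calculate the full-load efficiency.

70.6 %

τ = 3.57 lb·ft × 1.356 = 4.841 N·m
ω = 2π × 1471/60 = 154 rad/s; P_out = τω = 4.841 × 154 = 746 W
P_in = V·I·cosφ = 220 × 5.45 × 0.881 = 1056 W
η = P_out / P_in = 746 / 1056 = 0.706 = 70.6%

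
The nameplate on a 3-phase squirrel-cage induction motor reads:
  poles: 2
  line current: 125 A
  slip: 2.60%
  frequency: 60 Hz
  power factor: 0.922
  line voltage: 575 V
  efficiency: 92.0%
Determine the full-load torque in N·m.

288 N·m

P_in = √3·V·I·cosφ = 1.732 × 575 × 125 × 0.922 = 114777 W
P_out = η·P_in = 0.92 × 114777 = 105595 W
n_s = 120×60/2 = 3600 rpm; n = 3600×(1−0.026) = 3506 rpm
ω = 2π×3506/60 = 367.1 rad/s
τ = P_out/ω = 105595/367.1 = 288 N·m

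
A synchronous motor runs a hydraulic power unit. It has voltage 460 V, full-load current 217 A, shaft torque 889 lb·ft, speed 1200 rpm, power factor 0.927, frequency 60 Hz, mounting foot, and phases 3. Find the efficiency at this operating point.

94.5 %

τ = 889 lb·ft × 1.356 = 1205 N·m
ω = 2π × 1200/60 = 125.7 rad/s; P_out = τω = 1205 × 125.7 = 151469 W
P_in = √3·V_L·I_L·cosφ = 1.732 × 460 × 217 × 0.927 = 160267 W
η = P_out / P_in = 151469 / 160267 = 0.945 = 94.5%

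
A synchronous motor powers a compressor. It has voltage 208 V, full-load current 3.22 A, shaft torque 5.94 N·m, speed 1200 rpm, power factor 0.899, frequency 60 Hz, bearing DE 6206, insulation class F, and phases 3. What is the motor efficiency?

ω = 2π × 1200/60 = 125.7 rad/s; P_out = τω = 5.94 × 125.7 = 747 W
P_in = √3·V_L·I_L·cosφ = 1.732 × 208 × 3.22 × 0.899 = 1043 W
η = P_out / P_in = 747 / 1043 = 0.716 = 71.6%

71.6 %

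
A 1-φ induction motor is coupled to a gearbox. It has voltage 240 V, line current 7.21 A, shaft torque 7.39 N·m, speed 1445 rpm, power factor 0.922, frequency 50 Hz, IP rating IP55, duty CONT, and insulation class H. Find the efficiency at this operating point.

70.1 %

ω = 2π × 1445/60 = 151.3 rad/s; P_out = τω = 7.39 × 151.3 = 1118 W
P_in = V·I·cosφ = 240 × 7.21 × 0.922 = 1595 W
η = P_out / P_in = 1118 / 1595 = 0.701 = 70.1%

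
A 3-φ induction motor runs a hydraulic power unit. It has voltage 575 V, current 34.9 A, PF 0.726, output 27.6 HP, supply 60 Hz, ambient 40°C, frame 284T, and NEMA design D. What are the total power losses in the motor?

4640 W

P_in = √3·V·I·cosφ = 1.732×575×34.9×0.726 = 25234 W
P_out = 27.6×746 = 20590 W
Losses = P_in − P_out = 25234 − 20590 = 4644 W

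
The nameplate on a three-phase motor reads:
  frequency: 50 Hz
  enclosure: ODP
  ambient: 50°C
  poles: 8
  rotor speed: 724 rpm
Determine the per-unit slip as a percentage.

n_s = 120f/p = 120×50/8 = 750 rpm
s = (n_s − n)/n_s = (750 − 724)/750 = 0.0347

3.47 %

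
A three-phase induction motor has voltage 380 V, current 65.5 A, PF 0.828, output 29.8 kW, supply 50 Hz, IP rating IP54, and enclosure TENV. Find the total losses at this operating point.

5.9 kW

P_in = √3·V·I·cosφ = 1.732×380×65.5×0.828 = 35695 W
P_out = 29800 W
Losses = P_in − P_out = 35695 − 29800 = 5895 W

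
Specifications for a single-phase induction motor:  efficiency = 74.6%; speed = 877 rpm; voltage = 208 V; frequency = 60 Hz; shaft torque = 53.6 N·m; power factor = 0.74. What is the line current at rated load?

42.9 A

ω = 2π×877/60 = 91.84 rad/s; P_out = τω = 53.6 × 91.84 = 4923 W
P_in = P_out / η = 4923 / 0.746 = 6599 W
I = P_in / (V·cosφ) = 6599 / (208 × 0.74) = 42.9 A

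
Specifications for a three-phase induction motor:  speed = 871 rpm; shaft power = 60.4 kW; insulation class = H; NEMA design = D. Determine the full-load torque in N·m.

662 N·m

ω = 2π × 871/60 = 91.21 rad/s
τ = P/ω = 60400/91.21 = 662 N·m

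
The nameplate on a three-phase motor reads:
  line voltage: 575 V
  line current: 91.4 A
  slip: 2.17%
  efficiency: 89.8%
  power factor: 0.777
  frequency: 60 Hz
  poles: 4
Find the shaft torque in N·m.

P_in = √3·V·I·cosφ = 1.732 × 575 × 91.4 × 0.777 = 70727 W
P_out = η·P_in = 0.898 × 70727 = 63513 W
n_s = 120×60/4 = 1800 rpm; n = 1800×(1−0.0217) = 1761 rpm
ω = 2π×1761/60 = 184.4 rad/s
τ = P_out/ω = 63513/184.4 = 344 N·m

344 N·m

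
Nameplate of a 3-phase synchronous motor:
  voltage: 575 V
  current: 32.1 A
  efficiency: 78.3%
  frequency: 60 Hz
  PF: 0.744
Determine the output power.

P_in = √3·V·I·cosφ = 1.732 × 575 × 32.1 × 0.744 = 23784 W
P_out = η·P_in = 0.783 × 23784 = 18623 W

18.6 kW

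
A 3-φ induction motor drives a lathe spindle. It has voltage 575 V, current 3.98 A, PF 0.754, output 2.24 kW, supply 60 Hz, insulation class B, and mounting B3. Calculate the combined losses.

P_in = √3·V·I·cosφ = 1.732×575×3.98×0.754 = 2989 W
P_out = 2240 W
Losses = P_in − P_out = 2989 − 2240 = 749 W

749 W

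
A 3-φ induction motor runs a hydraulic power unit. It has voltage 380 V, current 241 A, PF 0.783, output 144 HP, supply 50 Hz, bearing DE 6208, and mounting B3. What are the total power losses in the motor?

16800 W

P_in = √3·V·I·cosφ = 1.732×380×241×0.783 = 124197 W
P_out = 144×746 = 107424 W
Losses = P_in − P_out = 124197 − 107424 = 16773 W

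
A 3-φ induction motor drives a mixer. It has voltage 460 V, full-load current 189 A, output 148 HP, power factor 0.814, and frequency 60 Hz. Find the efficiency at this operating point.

90.1 %

P_out = 148 × 746 = 110408 W
P_in = √3·V_L·I_L·cosφ = 1.732 × 460 × 189 × 0.814 = 122572 W
η = P_out / P_in = 110408 / 122572 = 0.901 = 90.1%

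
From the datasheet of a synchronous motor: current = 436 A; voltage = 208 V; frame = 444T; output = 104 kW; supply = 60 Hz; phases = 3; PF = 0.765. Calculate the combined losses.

P_in = √3·V·I·cosφ = 1.732×208×436×0.765 = 120160 W
P_out = 104000 W
Losses = P_in − P_out = 120160 − 104000 = 16160 W

16.2 kW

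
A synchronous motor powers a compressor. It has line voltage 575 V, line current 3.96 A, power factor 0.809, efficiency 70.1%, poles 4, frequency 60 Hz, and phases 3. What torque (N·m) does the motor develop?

11.9 N·m

P_in = √3·V·I·cosφ = 1.732 × 575 × 3.96 × 0.809 = 3191 W
P_out = η·P_in = 0.701 × 3191 = 2237 W
n = n_s = 120×60/4 = 1800 rpm (synchronous)
ω = 2π×1800/60 = 188.5 rad/s
τ = P_out/ω = 2237/188.5 = 11.9 N·m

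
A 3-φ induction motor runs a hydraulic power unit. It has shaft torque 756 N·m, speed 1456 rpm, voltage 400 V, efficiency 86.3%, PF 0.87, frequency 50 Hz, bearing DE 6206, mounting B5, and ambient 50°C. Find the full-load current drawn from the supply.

ω = 2π×1456/60 = 152.5 rad/s; P_out = τω = 756 × 152.5 = 115290 W
P_in = P_out / η = 115290 / 0.863 = 133592 W
I_L = P_in / (√3·V_L·cosφ) = 133592 / (1.732 × 400 × 0.87) = 222 A

222 A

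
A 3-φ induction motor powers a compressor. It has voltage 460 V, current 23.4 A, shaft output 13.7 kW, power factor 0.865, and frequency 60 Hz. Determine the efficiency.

P_out = 13.7 kW = 13700 W
P_in = √3·V_L·I_L·cosφ = 1.732 × 460 × 23.4 × 0.865 = 16126 W
η = P_out / P_in = 13700 / 16126 = 0.850 = 85.0%

85.0 %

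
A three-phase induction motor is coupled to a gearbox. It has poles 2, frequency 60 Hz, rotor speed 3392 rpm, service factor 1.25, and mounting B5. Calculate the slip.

5.78 %

n_s = 120f/p = 120×60/2 = 3600 rpm
s = (n_s − n)/n_s = (3600 − 3392)/3600 = 0.0578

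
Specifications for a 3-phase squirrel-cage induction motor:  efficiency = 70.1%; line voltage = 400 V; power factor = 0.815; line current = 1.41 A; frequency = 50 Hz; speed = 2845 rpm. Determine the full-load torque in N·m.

1.87 N·m

P_in = √3·V·I·cosφ = 1.732 × 400 × 1.41 × 0.815 = 796 W
P_out = η·P_in = 0.701 × 796 = 558 W
n = 2845 rpm
ω = 2π×2845/60 = 297.9 rad/s
τ = P_out/ω = 558/297.9 = 1.87 N·m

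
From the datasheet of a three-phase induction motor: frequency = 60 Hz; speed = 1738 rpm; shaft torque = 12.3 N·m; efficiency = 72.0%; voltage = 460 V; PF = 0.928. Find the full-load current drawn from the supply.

ω = 2π×1738/60 = 182 rad/s; P_out = τω = 12.3 × 182 = 2239 W
P_in = P_out / η = 2239 / 0.720 = 3110 W
I_L = P_in / (√3·V_L·cosφ) = 3110 / (1.732 × 460 × 0.928) = 4.21 A

4.21 A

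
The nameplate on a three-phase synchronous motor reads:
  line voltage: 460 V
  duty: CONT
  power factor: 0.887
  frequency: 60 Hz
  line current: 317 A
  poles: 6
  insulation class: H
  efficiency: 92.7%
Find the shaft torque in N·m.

1650 N·m

P_in = √3·V·I·cosφ = 1.732 × 460 × 317 × 0.887 = 224021 W
P_out = η·P_in = 0.927 × 224021 = 207667 W
n = n_s = 120×60/6 = 1200 rpm (synchronous)
ω = 2π×1200/60 = 125.7 rad/s
τ = P_out/ω = 207667/125.7 = 1650 N·m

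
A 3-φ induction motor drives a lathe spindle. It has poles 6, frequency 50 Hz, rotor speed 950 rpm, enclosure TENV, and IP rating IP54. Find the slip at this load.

n_s = 120f/p = 120×50/6 = 1000 rpm
s = (n_s − n)/n_s = (1000 − 950)/1000 = 0.0500

5.0 %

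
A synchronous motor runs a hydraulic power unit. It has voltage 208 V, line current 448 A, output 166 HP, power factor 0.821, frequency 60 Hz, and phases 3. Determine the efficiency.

93.5 %

P_out = 166 × 746 = 123836 W
P_in = √3·V_L·I_L·cosφ = 1.732 × 208 × 448 × 0.821 = 132505 W
η = P_out / P_in = 123836 / 132505 = 0.935 = 93.5%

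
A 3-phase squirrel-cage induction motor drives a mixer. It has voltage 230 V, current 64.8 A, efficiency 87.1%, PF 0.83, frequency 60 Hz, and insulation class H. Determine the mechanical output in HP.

P_in = √3·V·I·cosφ = 1.732 × 230 × 64.8 × 0.83 = 21425 W
P_out = η·P_in = 0.871 × 21425 = 18661 W
= 18661/746 = 25 HP

25 HP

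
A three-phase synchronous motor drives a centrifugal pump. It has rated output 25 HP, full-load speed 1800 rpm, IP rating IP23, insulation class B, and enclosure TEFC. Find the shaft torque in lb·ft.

73 lb·ft

P_out = 25 × 746 = 18650 W
ω = 2π × 1800/60 = 188.5 rad/s
τ = P_out/ω = 18650/188.5 = 98.94 N·m
In lb·ft: 98.94/1.356 = 73 lb·ft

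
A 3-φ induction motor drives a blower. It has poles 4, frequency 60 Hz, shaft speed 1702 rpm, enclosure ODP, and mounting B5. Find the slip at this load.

n_s = 120f/p = 120×60/4 = 1800 rpm
s = (n_s − n)/n_s = (1800 − 1702)/1800 = 0.0544

5.44 %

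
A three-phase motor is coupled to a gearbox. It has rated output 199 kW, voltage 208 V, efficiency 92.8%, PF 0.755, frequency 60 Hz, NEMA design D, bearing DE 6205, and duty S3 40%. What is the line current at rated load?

P_out = 199 kW = 199000 W
P_in = P_out / η = 199000 / 0.928 = 214440 W
I_L = P_in / (√3·V_L·cosφ) = 214440 / (1.732 × 208 × 0.755) = 788 A

788 A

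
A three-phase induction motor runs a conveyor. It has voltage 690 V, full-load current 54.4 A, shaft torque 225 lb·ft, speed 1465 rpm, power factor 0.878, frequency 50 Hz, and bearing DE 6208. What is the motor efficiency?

τ = 225 lb·ft × 1.356 = 305.1 N·m
ω = 2π × 1465/60 = 153.4 rad/s; P_out = τω = 305.1 × 153.4 = 46802 W
P_in = √3·V_L·I_L·cosφ = 1.732 × 690 × 54.4 × 0.878 = 57081 W
η = P_out / P_in = 46802 / 57081 = 0.820 = 82.0%

82.0 %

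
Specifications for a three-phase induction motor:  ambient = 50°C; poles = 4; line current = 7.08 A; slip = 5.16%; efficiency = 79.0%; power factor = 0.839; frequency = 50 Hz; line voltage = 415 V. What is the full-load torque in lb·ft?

16.7 lb·ft

P_in = √3·V·I·cosφ = 1.732 × 415 × 7.08 × 0.839 = 4270 W
P_out = η·P_in = 0.79 × 4270 = 3373 W
n_s = 120×50/4 = 1500 rpm; n = 1500×(1−0.0516) = 1423 rpm
ω = 2π×1423/60 = 149 rad/s
τ = P_out/ω = 3373/149 = 22.64 N·m
In lb·ft: 22.64/1.356 = 16.7 lb·ft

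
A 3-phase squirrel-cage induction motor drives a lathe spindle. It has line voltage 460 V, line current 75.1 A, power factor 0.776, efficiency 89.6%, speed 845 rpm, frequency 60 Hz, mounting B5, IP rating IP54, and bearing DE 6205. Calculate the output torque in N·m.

470 N·m

P_in = √3·V·I·cosφ = 1.732 × 460 × 75.1 × 0.776 = 46431 W
P_out = η·P_in = 0.896 × 46431 = 41602 W
n = 845 rpm
ω = 2π×845/60 = 88.49 rad/s
τ = P_out/ω = 41602/88.49 = 470 N·m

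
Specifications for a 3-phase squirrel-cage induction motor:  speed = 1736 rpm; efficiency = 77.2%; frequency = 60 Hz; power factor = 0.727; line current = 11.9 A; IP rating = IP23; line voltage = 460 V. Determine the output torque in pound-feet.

P_in = √3·V·I·cosφ = 1.732 × 460 × 11.9 × 0.727 = 6893 W
P_out = η·P_in = 0.772 × 6893 = 5321 W
n = 1736 rpm
ω = 2π×1736/60 = 181.8 rad/s
τ = P_out/ω = 5321/181.8 = 29.27 N·m
In lb·ft: 29.27/1.356 = 21.6 lb·ft

21.6 lb·ft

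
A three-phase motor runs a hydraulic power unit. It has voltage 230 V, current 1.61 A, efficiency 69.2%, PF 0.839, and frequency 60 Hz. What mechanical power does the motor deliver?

P_in = √3·V·I·cosφ = 1.732 × 230 × 1.61 × 0.839 = 538 W
P_out = η·P_in = 0.692 × 538 = 372 W

0.372 kW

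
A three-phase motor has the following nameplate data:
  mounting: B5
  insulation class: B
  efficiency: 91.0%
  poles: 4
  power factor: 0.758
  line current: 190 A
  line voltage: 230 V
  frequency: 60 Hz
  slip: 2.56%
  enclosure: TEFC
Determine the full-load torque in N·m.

284 N·m

P_in = √3·V·I·cosφ = 1.732 × 230 × 190 × 0.758 = 57372 W
P_out = η·P_in = 0.91 × 57372 = 52209 W
n_s = 120×60/4 = 1800 rpm; n = 1800×(1−0.0256) = 1754 rpm
ω = 2π×1754/60 = 183.7 rad/s
τ = P_out/ω = 52209/183.7 = 284 N·m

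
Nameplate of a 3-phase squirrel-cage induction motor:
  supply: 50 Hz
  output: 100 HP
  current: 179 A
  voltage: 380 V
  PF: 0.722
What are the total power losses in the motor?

10.5 kW

P_in = √3·V·I·cosφ = 1.732×380×179×0.722 = 85059 W
P_out = 100×746 = 74600 W
Losses = P_in − P_out = 85059 − 74600 = 10459 W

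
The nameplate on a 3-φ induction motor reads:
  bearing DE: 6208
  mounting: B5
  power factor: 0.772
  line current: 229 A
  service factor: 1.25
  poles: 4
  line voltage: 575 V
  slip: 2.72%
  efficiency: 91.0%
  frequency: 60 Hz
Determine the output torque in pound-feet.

644 lb·ft

P_in = √3·V·I·cosφ = 1.732 × 575 × 229 × 0.772 = 176063 W
P_out = η·P_in = 0.91 × 176063 = 160217 W
n_s = 120×60/4 = 1800 rpm; n = 1800×(1−0.0272) = 1751 rpm
ω = 2π×1751/60 = 183.4 rad/s
τ = P_out/ω = 160217/183.4 = 873.6 N·m
In lb·ft: 873.6/1.356 = 644 lb·ft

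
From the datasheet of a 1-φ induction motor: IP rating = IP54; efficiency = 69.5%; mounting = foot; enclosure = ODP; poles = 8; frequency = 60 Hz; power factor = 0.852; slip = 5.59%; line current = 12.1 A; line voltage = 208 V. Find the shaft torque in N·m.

16.7 N·m

P_in = V·I·cosφ = 208 × 12.1 × 0.852 = 2144 W
P_out = η·P_in = 0.695 × 2144 = 1490 W
n_s = 120×60/8 = 900 rpm; n = 900×(1−0.0559) = 850 rpm
ω = 2π×850/60 = 89.01 rad/s
τ = P_out/ω = 1490/89.01 = 16.7 N·m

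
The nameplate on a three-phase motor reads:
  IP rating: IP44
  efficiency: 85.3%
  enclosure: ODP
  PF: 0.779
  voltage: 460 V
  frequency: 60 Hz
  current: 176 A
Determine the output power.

P_in = √3·V·I·cosφ = 1.732 × 460 × 176 × 0.779 = 109233 W
P_out = η·P_in = 0.853 × 109233 = 93176 W

93.2 kW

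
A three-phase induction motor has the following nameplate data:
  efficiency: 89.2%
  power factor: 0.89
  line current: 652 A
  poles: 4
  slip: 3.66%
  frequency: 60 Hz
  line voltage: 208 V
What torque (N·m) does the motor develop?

1030 N·m

P_in = √3·V·I·cosφ = 1.732 × 208 × 652 × 0.89 = 209049 W
P_out = η·P_in = 0.892 × 209049 = 186472 W
n_s = 120×60/4 = 1800 rpm; n = 1800×(1−0.0366) = 1734 rpm
ω = 2π×1734/60 = 181.6 rad/s
τ = P_out/ω = 186472/181.6 = 1030 N·m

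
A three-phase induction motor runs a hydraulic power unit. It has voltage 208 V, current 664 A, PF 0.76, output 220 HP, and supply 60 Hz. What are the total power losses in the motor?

17.7 kW

P_in = √3·V·I·cosφ = 1.732×208×664×0.76 = 181800 W
P_out = 220×746 = 164120 W
Losses = P_in − P_out = 181800 − 164120 = 17680 W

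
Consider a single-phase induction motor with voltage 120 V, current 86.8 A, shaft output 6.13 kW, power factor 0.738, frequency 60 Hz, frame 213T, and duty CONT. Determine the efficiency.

79.7 %

P_out = 6.13 kW = 6130 W
P_in = V·I·cosφ = 120 × 86.8 × 0.738 = 7687 W
η = P_out / P_in = 6130 / 7687 = 0.797 = 79.7%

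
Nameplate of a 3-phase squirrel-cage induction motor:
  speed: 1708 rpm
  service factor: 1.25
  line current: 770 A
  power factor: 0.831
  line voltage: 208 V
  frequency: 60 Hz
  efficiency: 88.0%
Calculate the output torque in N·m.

P_in = √3·V·I·cosφ = 1.732 × 208 × 770 × 0.831 = 230517 W
P_out = η·P_in = 0.88 × 230517 = 202855 W
n = 1708 rpm
ω = 2π×1708/60 = 178.9 rad/s
τ = P_out/ω = 202855/178.9 = 1130 N·m

1130 N·m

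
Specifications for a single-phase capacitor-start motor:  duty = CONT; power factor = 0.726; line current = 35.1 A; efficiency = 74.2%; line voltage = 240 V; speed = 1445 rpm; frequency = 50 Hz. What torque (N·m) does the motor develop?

P_in = V·I·cosφ = 240 × 35.1 × 0.726 = 6116 W
P_out = η·P_in = 0.742 × 6116 = 4538 W
n = 1445 rpm
ω = 2π×1445/60 = 151.3 rad/s
τ = P_out/ω = 4538/151.3 = 30 N·m

30 N·m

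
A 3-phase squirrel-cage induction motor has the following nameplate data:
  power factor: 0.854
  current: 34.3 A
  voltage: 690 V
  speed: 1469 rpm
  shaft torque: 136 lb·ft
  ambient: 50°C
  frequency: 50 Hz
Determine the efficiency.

τ = 136 lb·ft × 1.356 = 184.4 N·m
ω = 2π × 1469/60 = 153.8 rad/s; P_out = τω = 184.4 × 153.8 = 28361 W
P_in = √3·V_L·I_L·cosφ = 1.732 × 690 × 34.3 × 0.854 = 35007 W
η = P_out / P_in = 28361 / 35007 = 0.810 = 81.0%

81.0 %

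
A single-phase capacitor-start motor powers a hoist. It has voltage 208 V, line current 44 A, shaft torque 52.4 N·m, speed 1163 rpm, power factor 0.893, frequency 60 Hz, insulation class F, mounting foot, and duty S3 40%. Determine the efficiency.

ω = 2π × 1163/60 = 121.8 rad/s; P_out = τω = 52.4 × 121.8 = 6382 W
P_in = V·I·cosφ = 208 × 44 × 0.893 = 8173 W
η = P_out / P_in = 6382 / 8173 = 0.781 = 78.1%

78.1 %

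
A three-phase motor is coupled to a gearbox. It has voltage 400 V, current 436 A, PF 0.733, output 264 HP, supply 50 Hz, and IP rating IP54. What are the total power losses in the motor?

P_in = √3·V·I·cosφ = 1.732×400×436×0.733 = 221411 W
P_out = 264×746 = 196944 W
Losses = P_in − P_out = 221411 − 196944 = 24467 W

24.5 kW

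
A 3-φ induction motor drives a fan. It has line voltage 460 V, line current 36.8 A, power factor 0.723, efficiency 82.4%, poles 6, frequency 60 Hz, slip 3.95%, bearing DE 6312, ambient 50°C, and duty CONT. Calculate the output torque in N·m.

145 N·m

P_in = √3·V·I·cosφ = 1.732 × 460 × 36.8 × 0.723 = 21198 W
P_out = η·P_in = 0.824 × 21198 = 17467 W
n_s = 120×60/6 = 1200 rpm; n = 1200×(1−0.0395) = 1153 rpm
ω = 2π×1153/60 = 120.7 rad/s
τ = P_out/ω = 17467/120.7 = 145 N·m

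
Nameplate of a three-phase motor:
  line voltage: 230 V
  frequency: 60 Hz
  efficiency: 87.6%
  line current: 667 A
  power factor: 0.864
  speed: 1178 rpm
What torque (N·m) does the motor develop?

P_in = √3·V·I·cosφ = 1.732 × 230 × 667 × 0.864 = 229570 W
P_out = η·P_in = 0.876 × 229570 = 201103 W
n = 1178 rpm
ω = 2π×1178/60 = 123.4 rad/s
τ = P_out/ω = 201103/123.4 = 1630 N·m

1630 N·m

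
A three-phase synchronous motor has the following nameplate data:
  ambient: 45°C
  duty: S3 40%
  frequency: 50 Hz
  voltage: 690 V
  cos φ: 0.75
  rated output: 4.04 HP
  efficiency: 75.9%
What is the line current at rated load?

P_out = 4.04 × 746 = 3014 W
P_in = P_out / η = 3014 / 0.759 = 3971 W
I_L = P_in / (√3·V_L·cosφ) = 3971 / (1.732 × 690 × 0.75) = 4.43 A

4.43 A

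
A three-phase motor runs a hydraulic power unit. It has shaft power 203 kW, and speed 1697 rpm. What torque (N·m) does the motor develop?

ω = 2π × 1697/60 = 177.7 rad/s
τ = P/ω = 203000/177.7 = 1140 N·m

1140 N·m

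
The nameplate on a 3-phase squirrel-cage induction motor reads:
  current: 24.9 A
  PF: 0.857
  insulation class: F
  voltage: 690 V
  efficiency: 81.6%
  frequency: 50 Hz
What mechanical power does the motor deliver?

20.8 kW

P_in = √3·V·I·cosφ = 1.732 × 690 × 24.9 × 0.857 = 25502 W
P_out = η·P_in = 0.816 × 25502 = 20810 W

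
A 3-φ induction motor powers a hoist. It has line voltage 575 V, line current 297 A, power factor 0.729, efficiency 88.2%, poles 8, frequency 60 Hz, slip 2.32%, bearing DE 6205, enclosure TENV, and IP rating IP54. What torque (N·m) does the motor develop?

P_in = √3·V·I·cosφ = 1.732 × 575 × 297 × 0.729 = 215625 W
P_out = η·P_in = 0.882 × 215625 = 190181 W
n_s = 120×60/8 = 900 rpm; n = 900×(1−0.0232) = 879 rpm
ω = 2π×879/60 = 92.05 rad/s
τ = P_out/ω = 190181/92.05 = 2070 N·m

2070 N·m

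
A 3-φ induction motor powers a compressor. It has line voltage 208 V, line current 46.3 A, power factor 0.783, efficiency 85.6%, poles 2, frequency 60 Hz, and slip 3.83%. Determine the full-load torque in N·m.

P_in = √3·V·I·cosφ = 1.732 × 208 × 46.3 × 0.783 = 13060 W
P_out = η·P_in = 0.856 × 13060 = 11179 W
n_s = 120×60/2 = 3600 rpm; n = 3600×(1−0.0383) = 3462 rpm
ω = 2π×3462/60 = 362.5 rad/s
τ = P_out/ω = 11179/362.5 = 30.8 N·m

30.8 N·m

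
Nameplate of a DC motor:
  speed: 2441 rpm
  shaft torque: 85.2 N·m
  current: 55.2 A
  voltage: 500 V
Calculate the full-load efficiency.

78.9 %

ω = 2π × 2441/60 = 255.6 rad/s; P_out = τω = 85.2 × 255.6 = 21777 W
P_in = V·I = 500 × 55.2 = 27600 W
η = P_out / P_in = 21777 / 27600 = 0.789 = 78.9%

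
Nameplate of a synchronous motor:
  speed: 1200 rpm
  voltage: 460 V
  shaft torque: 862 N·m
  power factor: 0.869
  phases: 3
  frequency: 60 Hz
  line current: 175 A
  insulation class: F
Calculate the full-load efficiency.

89.4 %

ω = 2π × 1200/60 = 125.7 rad/s; P_out = τω = 862 × 125.7 = 108353 W
P_in = √3·V_L·I_L·cosφ = 1.732 × 460 × 175 × 0.869 = 121161 W
η = P_out / P_in = 108353 / 121161 = 0.894 = 89.4%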